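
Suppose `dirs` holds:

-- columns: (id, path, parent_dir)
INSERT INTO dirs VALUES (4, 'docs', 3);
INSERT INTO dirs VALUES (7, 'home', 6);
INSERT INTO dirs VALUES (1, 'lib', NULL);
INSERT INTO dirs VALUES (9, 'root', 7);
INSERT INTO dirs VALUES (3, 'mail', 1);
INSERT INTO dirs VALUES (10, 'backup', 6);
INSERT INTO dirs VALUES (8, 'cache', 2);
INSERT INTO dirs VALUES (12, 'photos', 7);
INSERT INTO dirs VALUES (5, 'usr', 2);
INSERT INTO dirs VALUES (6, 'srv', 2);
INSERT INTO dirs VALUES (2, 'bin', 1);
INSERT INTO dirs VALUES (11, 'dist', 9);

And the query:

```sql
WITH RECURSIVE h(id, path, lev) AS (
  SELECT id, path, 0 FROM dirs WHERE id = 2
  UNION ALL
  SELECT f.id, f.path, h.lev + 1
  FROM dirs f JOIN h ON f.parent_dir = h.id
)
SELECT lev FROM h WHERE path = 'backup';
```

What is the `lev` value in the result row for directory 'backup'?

2

Base: id=2 (bin) at lev 0.
Iteration 1: rows with parent_dir in {2} -> usr (id 5, lev 1), srv (id 6, lev 1), cache (id 8, lev 1).
Iteration 2: rows with parent_dir in {5,6,8} -> home (id 7, lev 2), backup (id 10, lev 2).
Iteration 3: rows with parent_dir in {7,10} -> root (id 9, lev 3), photos (id 12, lev 3).
Iteration 4: rows with parent_dir in {9,12} -> dist (id 11, lev 4).
Iteration 5: no rows with parent_dir in {11}; recursion stops.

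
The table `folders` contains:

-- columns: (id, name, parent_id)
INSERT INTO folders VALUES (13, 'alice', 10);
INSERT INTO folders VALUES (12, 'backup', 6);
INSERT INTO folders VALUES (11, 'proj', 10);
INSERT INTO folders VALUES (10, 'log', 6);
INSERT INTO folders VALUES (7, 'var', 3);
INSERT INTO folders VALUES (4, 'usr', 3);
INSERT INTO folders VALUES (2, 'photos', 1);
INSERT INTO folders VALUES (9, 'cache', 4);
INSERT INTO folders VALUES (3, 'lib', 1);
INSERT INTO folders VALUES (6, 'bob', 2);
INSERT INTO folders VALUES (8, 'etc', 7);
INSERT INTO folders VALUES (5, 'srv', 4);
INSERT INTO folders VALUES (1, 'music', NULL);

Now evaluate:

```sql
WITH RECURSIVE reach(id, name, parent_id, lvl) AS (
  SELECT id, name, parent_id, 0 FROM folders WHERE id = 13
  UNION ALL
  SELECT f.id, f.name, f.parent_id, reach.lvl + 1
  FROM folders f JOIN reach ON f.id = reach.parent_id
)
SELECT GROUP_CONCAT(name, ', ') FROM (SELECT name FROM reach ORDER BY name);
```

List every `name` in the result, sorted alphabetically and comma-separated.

Base: id=13 (alice), parent_id=10, lvl 0.
Iteration 1: join on id=10 -> log (id 10, parent_id=6, lvl 1).
Iteration 2: join on id=6 -> bob (id 6, parent_id=2, lvl 2).
Iteration 3: join on id=2 -> photos (id 2, parent_id=1, lvl 3).
Iteration 4: join on id=1 -> music (id 1, parent_id=NULL, lvl 4).
Iteration 5: parent_id is NULL; no match; recursion stops.

alice, bob, log, music, photos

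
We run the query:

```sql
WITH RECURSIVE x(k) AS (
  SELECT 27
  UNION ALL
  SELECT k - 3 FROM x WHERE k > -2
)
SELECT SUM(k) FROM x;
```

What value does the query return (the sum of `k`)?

Base: k=27.
Iteration 1: 27 > -2 holds -> k = 27 - 3 = 24.
Iteration 2: 24 > -2 holds -> k = 24 - 3 = 21.
Iteration 3: 21 > -2 holds -> k = 21 - 3 = 18.
Iteration 4: 18 > -2 holds -> k = 18 - 3 = 15.
Iteration 5: 15 > -2 holds -> k = 15 - 3 = 12.
Iteration 6: 12 > -2 holds -> k = 12 - 3 = 9.
Iteration 7: 9 > -2 holds -> k = 9 - 3 = 6.
Iteration 8: 6 > -2 holds -> k = 6 - 3 = 3.
Iteration 9: 3 > -2 holds -> k = 3 - 3 = 0.
Iteration 10: 0 > -2 holds -> k = 0 - 3 = -3.
Iteration 11: -3 > -2 fails; recursion stops.
SUM(k) = 27 + 24 + 21 + 18 + 15 + 12 + 9 + 6 + 3 + 0 + -3 = 132.

132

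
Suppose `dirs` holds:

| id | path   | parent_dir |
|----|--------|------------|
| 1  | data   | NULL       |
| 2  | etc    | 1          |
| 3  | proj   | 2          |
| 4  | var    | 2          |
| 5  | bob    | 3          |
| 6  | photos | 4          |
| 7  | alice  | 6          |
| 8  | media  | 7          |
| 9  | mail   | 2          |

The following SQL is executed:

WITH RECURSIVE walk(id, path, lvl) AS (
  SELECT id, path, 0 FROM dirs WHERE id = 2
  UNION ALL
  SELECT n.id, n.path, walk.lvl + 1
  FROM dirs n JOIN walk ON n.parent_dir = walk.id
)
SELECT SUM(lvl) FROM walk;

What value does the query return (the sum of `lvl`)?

Base: id=2 (etc) at lvl 0.
Iteration 1: rows with parent_dir in {2} -> proj (id 3, lvl 1), var (id 4, lvl 1), mail (id 9, lvl 1).
Iteration 2: rows with parent_dir in {3,4,9} -> bob (id 5, lvl 2), photos (id 6, lvl 2).
Iteration 3: rows with parent_dir in {5,6} -> alice (id 7, lvl 3).
Iteration 4: rows with parent_dir in {7} -> media (id 8, lvl 4).
Iteration 5: no rows with parent_dir in {8}; recursion stops.
SUM(lvl) = 0 + 1 + 1 + 1 + 2 + 2 + 3 + 4 = 14.

14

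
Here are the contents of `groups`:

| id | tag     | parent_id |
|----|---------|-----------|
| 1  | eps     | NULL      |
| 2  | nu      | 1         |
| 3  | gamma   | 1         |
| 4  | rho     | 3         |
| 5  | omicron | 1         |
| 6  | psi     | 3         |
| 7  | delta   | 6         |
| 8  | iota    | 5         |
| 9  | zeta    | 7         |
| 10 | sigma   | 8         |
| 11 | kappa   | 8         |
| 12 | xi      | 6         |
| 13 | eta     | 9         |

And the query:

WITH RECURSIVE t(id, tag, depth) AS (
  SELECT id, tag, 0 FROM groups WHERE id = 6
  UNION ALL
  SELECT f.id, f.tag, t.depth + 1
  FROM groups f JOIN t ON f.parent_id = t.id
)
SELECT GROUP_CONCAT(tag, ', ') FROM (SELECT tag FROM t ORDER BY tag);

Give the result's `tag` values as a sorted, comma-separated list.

delta, eta, psi, xi, zeta

Base: id=6 (psi) at depth 0.
Iteration 1: rows with parent_id in {6} -> delta (id 7, depth 1), xi (id 12, depth 1).
Iteration 2: rows with parent_id in {7,12} -> zeta (id 9, depth 2).
Iteration 3: rows with parent_id in {9} -> eta (id 13, depth 3).
Iteration 4: no rows with parent_id in {13}; recursion stops.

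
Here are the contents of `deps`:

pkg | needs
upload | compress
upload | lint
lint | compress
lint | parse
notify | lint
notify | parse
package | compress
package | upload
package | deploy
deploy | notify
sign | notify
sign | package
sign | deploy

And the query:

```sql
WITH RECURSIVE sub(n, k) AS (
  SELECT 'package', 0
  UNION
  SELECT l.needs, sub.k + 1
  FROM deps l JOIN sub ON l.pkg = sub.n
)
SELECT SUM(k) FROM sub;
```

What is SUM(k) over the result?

26

Base: (package, k=0).
Iteration 1: edges from {package} -> (compress, k=1), (deploy, k=1), (upload, k=1).
Iteration 2: edges from {compress,deploy,upload} -> (compress, k=2), (lint, k=2), (notify, k=2).
Iteration 3: edges from {compress,lint,notify} -> (compress, k=3), (lint, k=3), (parse, k=3). [UNION drops 1 duplicate row(s)]
Iteration 4: edges from {compress,lint,parse} -> (compress, k=4), (parse, k=4).
Iteration 5: no outgoing edges from {compress,parse}; recursion stops.
SUM(k) = 0 + 1 + 1 + 1 + 2 + 2 + 2 + 3 + 3 + 3 + 4 + 4 = 26.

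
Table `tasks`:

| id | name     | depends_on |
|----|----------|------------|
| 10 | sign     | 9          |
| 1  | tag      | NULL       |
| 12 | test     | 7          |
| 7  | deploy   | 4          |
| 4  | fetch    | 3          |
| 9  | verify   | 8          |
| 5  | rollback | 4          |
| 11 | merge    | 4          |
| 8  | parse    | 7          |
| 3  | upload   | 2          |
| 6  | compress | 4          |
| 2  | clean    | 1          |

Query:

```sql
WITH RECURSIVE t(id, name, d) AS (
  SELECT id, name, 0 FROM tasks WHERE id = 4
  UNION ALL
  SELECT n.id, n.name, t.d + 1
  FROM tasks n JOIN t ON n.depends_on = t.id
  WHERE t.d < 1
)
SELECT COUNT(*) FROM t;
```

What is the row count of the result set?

Base: id=4 (fetch) at d 0.
Iteration 1: rows with depends_on in {4} -> rollback (id 5, d 1), compress (id 6, d 1), deploy (id 7, d 1), merge (id 11, d 1).
Iteration 2: d < 1 fails for all current rows; recursion stops.
Total rows emitted: 5.

5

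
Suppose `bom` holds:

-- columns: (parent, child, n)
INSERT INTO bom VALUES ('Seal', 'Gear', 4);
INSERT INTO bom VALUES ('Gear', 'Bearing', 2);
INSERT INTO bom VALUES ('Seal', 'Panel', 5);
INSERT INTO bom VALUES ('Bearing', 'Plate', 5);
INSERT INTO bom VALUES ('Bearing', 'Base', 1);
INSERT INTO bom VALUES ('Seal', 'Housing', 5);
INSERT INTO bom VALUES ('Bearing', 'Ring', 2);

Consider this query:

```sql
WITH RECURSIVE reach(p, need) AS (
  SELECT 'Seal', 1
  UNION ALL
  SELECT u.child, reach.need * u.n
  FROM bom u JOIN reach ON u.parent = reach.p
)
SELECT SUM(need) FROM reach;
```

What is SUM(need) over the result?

Base: (Seal, need=1).
Iteration 1: components of {Seal} -> Gear = 1*4 = 4, Housing = 1*5 = 5, Panel = 1*5 = 5.
Iteration 2: components of {Gear,Housing,Panel} -> Bearing = 4*2 = 8.
Iteration 3: components of {Bearing} -> Base = 8*1 = 8, Plate = 8*5 = 40, Ring = 8*2 = 16.
Iteration 4: no further components; recursion stops.
SUM(need) = 1 + 4 + 5 + 5 + 8 + 40 + 8 + 16 = 87.

87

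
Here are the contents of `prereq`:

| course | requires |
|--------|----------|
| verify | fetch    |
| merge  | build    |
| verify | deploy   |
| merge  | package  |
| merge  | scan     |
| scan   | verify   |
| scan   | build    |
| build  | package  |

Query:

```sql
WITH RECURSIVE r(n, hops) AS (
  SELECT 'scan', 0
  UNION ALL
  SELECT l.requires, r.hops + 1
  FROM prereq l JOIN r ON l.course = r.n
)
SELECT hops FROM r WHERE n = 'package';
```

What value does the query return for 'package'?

Base: (scan, hops=0).
Iteration 1: edges from {scan} -> (build, hops=1), (verify, hops=1).
Iteration 2: edges from {build,verify} -> (deploy, hops=2), (fetch, hops=2), (package, hops=2).
Iteration 3: no outgoing edges from {deploy,fetch,package}; recursion stops.

2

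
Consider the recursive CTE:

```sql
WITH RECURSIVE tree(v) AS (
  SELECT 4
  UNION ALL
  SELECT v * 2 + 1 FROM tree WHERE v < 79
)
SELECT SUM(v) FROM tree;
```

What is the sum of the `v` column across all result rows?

Base: v=4.
Iteration 1: 4 < 79 holds -> v = 4 * 2 + 1 = 9.
Iteration 2: 9 < 79 holds -> v = 9 * 2 + 1 = 19.
Iteration 3: 19 < 79 holds -> v = 19 * 2 + 1 = 39.
Iteration 4: 39 < 79 holds -> v = 39 * 2 + 1 = 79.
Iteration 5: 79 < 79 fails; recursion stops.
SUM(v) = 4 + 9 + 19 + 39 + 79 = 150.

150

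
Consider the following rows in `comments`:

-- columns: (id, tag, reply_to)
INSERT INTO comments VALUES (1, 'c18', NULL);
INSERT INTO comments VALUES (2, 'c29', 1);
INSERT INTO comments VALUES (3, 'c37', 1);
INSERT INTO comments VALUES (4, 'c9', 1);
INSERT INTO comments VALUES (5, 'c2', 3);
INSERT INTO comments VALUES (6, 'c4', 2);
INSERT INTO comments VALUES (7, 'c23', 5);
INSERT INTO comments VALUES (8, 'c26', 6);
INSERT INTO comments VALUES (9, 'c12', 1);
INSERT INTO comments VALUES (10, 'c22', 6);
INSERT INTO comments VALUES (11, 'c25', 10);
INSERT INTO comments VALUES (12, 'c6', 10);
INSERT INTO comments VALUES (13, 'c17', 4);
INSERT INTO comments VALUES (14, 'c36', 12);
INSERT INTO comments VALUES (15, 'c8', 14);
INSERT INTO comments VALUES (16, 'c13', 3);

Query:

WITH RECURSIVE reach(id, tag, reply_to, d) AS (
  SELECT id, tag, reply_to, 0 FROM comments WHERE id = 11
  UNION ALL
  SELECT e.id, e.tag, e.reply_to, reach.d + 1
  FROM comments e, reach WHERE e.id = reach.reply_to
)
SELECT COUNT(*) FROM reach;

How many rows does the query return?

Base: id=11 (c25), reply_to=10, d 0.
Iteration 1: join on id=10 -> c22 (id 10, reply_to=6, d 1).
Iteration 2: join on id=6 -> c4 (id 6, reply_to=2, d 2).
Iteration 3: join on id=2 -> c29 (id 2, reply_to=1, d 3).
Iteration 4: join on id=1 -> c18 (id 1, reply_to=NULL, d 4).
Iteration 5: reply_to is NULL; no match; recursion stops.
Total rows emitted: 5.

5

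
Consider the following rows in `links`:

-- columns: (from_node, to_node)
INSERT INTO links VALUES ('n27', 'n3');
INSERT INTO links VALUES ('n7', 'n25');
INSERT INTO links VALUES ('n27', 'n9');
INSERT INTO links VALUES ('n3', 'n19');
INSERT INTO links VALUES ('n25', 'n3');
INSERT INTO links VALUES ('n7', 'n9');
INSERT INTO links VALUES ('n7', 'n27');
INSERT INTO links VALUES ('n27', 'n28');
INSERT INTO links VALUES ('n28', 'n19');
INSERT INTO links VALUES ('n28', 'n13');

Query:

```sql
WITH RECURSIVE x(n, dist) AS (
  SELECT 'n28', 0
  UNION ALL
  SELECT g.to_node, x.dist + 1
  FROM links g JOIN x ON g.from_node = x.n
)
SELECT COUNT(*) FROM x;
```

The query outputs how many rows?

3

Base: (n28, dist=0).
Iteration 1: edges from {n28} -> (n13, dist=1), (n19, dist=1).
Iteration 2: no outgoing edges from {n13,n19}; recursion stops.
Total rows emitted: 3.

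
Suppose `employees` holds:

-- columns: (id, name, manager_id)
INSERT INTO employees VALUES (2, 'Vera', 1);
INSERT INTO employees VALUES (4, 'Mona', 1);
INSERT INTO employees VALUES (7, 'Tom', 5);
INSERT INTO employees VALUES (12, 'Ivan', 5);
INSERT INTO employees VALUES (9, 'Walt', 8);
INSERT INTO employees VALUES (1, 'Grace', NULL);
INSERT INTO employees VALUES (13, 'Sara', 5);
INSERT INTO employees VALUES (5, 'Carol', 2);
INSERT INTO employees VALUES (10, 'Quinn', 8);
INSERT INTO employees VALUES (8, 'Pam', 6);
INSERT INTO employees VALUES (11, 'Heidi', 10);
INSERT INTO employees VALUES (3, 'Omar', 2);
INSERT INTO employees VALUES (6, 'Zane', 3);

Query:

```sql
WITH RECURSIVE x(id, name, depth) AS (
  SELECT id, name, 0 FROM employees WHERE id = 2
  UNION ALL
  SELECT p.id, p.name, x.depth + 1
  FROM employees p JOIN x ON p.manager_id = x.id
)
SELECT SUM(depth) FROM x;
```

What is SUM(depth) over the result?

26

Base: id=2 (Vera) at depth 0.
Iteration 1: rows with manager_id in {2} -> Omar (id 3, depth 1), Carol (id 5, depth 1).
Iteration 2: rows with manager_id in {3,5} -> Zane (id 6, depth 2), Tom (id 7, depth 2), Ivan (id 12, depth 2), Sara (id 13, depth 2).
Iteration 3: rows with manager_id in {6,7,12,13} -> Pam (id 8, depth 3).
Iteration 4: rows with manager_id in {8} -> Walt (id 9, depth 4), Quinn (id 10, depth 4).
Iteration 5: rows with manager_id in {9,10} -> Heidi (id 11, depth 5).
Iteration 6: no rows with manager_id in {11}; recursion stops.
SUM(depth) = 0 + 1 + 1 + 2 + 2 + 2 + 2 + 3 + 4 + 4 + 5 = 26.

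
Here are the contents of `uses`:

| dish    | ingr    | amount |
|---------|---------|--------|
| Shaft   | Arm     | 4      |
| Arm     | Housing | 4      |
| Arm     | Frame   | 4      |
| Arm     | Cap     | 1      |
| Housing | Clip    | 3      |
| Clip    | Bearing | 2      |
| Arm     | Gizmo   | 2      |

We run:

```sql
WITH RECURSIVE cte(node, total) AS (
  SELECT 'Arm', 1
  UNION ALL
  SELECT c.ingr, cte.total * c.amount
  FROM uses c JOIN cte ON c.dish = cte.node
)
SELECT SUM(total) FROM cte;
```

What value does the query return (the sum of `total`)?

Base: (Arm, total=1).
Iteration 1: components of {Arm} -> Cap = 1*1 = 1, Frame = 1*4 = 4, Gizmo = 1*2 = 2, Housing = 1*4 = 4.
Iteration 2: components of {Cap,Frame,Gizmo,Housing} -> Clip = 4*3 = 12.
Iteration 3: components of {Clip} -> Bearing = 12*2 = 24.
Iteration 4: no further components; recursion stops.
SUM(total) = 1 + 4 + 4 + 1 + 2 + 12 + 24 = 48.

48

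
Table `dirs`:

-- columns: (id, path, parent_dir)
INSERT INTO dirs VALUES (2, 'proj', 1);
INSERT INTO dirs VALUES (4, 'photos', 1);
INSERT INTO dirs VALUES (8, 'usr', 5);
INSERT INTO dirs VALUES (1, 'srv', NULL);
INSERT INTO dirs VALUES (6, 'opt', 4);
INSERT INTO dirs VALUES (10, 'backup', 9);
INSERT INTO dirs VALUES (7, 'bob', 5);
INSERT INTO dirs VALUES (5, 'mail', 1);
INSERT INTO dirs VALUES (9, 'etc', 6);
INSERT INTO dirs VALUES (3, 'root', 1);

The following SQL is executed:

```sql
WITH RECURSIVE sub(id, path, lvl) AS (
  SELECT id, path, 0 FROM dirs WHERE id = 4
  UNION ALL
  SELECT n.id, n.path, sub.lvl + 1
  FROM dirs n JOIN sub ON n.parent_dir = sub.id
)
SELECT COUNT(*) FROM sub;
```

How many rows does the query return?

4

Base: id=4 (photos) at lvl 0.
Iteration 1: rows with parent_dir in {4} -> opt (id 6, lvl 1).
Iteration 2: rows with parent_dir in {6} -> etc (id 9, lvl 2).
Iteration 3: rows with parent_dir in {9} -> backup (id 10, lvl 3).
Iteration 4: no rows with parent_dir in {10}; recursion stops.
Total rows emitted: 4.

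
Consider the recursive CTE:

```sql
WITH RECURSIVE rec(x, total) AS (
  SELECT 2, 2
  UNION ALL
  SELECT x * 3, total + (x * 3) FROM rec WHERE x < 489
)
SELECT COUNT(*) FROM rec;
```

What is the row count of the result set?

7

Base: x=2, total=2.
Iteration 1: 2 < 489 holds -> x = 2 * 3 = 6, total = 2 + 6 = 8.
Iteration 2: 6 < 489 holds -> x = 6 * 3 = 18, total = 8 + 18 = 26.
Iteration 3: 18 < 489 holds -> x = 18 * 3 = 54, total = 26 + 54 = 80.
Iteration 4: 54 < 489 holds -> x = 54 * 3 = 162, total = 80 + 162 = 242.
Iteration 5: 162 < 489 holds -> x = 162 * 3 = 486, total = 242 + 486 = 728.
Iteration 6: 486 < 489 holds -> x = 486 * 3 = 1458, total = 728 + 1458 = 2186.
Iteration 7: 1458 < 489 fails; recursion stops.
Total rows emitted: 7.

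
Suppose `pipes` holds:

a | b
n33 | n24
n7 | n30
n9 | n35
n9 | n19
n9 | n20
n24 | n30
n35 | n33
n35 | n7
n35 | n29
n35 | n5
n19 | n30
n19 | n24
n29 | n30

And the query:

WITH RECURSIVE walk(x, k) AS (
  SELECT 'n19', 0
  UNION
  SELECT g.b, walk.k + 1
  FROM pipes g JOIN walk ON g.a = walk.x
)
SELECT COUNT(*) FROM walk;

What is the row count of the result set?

Base: (n19, k=0).
Iteration 1: edges from {n19} -> (n24, k=1), (n30, k=1).
Iteration 2: edges from {n24,n30} -> (n30, k=2).
Iteration 3: no outgoing edges from {n30}; recursion stops.
Total rows emitted: 4.

4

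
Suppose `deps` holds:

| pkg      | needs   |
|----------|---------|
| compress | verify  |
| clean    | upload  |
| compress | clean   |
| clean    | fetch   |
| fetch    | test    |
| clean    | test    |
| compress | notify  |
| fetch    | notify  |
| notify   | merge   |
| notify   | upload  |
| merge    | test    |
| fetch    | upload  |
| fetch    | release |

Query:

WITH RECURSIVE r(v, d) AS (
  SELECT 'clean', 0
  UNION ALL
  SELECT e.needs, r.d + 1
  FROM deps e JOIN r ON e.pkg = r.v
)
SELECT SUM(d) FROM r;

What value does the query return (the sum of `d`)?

Base: (clean, d=0).
Iteration 1: edges from {clean} -> (fetch, d=1), (test, d=1), (upload, d=1).
Iteration 2: edges from {fetch,test,upload} -> (notify, d=2), (release, d=2), (test, d=2), (upload, d=2).
Iteration 3: edges from {notify,release,test,upload} -> (merge, d=3), (upload, d=3).
Iteration 4: edges from {merge,upload} -> (test, d=4).
Iteration 5: no outgoing edges from {test}; recursion stops.
SUM(d) = 0 + 1 + 1 + 1 + 2 + 2 + 2 + 2 + 3 + 3 + 4 = 21.

21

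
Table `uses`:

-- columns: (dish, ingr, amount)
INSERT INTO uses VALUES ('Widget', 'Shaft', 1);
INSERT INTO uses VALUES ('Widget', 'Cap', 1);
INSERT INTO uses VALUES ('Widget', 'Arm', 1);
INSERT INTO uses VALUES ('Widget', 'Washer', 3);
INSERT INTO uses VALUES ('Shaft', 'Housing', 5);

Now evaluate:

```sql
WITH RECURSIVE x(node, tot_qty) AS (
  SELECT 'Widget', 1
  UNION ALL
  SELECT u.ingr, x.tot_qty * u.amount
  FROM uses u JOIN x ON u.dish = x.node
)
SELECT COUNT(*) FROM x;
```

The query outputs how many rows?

Base: (Widget, tot_qty=1).
Iteration 1: components of {Widget} -> Arm = 1*1 = 1, Cap = 1*1 = 1, Shaft = 1*1 = 1, Washer = 1*3 = 3.
Iteration 2: components of {Arm,Cap,Shaft,Washer} -> Housing = 1*5 = 5.
Iteration 3: no further components; recursion stops.
Total rows emitted: 6.

6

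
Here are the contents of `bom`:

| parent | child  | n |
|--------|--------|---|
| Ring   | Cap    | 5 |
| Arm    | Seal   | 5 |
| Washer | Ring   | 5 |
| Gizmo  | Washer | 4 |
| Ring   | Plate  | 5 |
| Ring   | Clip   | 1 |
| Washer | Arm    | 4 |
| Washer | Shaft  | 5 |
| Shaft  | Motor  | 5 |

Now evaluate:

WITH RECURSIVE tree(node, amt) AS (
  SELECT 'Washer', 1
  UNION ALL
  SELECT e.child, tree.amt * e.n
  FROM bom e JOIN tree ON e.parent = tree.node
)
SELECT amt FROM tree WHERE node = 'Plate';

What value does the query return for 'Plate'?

25

Base: (Washer, amt=1).
Iteration 1: components of {Washer} -> Arm = 1*4 = 4, Ring = 1*5 = 5, Shaft = 1*5 = 5.
Iteration 2: components of {Arm,Ring,Shaft} -> Cap = 5*5 = 25, Clip = 5*1 = 5, Motor = 5*5 = 25, Plate = 5*5 = 25, Seal = 4*5 = 20.
Iteration 3: no further components; recursion stops.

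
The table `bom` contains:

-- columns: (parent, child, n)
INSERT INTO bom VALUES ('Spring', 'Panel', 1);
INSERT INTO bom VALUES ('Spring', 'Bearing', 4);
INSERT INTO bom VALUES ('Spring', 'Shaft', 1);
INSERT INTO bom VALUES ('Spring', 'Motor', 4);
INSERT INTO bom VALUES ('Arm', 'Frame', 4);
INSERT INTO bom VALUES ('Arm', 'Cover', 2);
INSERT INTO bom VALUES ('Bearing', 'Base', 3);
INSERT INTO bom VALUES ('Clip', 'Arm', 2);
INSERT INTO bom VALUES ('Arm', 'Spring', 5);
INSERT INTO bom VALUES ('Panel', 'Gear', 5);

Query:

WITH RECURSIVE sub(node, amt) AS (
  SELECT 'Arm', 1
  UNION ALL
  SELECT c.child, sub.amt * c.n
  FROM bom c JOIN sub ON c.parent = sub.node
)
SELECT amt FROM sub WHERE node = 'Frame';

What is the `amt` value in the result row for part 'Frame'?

4

Base: (Arm, amt=1).
Iteration 1: components of {Arm} -> Cover = 1*2 = 2, Frame = 1*4 = 4, Spring = 1*5 = 5.
Iteration 2: components of {Cover,Frame,Spring} -> Bearing = 5*4 = 20, Motor = 5*4 = 20, Panel = 5*1 = 5, Shaft = 5*1 = 5.
Iteration 3: components of {Bearing,Motor,Panel,Shaft} -> Base = 20*3 = 60, Gear = 5*5 = 25.
Iteration 4: no further components; recursion stops.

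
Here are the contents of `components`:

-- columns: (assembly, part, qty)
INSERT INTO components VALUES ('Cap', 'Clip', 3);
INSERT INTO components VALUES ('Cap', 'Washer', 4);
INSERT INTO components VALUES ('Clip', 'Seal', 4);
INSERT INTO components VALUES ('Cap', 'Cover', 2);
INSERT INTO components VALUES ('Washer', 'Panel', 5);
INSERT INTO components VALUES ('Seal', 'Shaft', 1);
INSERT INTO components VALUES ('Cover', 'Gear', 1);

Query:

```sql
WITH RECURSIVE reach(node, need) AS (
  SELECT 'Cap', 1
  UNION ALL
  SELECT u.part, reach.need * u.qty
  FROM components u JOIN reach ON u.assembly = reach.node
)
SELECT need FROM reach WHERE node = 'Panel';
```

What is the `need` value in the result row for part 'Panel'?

20

Base: (Cap, need=1).
Iteration 1: components of {Cap} -> Clip = 1*3 = 3, Cover = 1*2 = 2, Washer = 1*4 = 4.
Iteration 2: components of {Clip,Cover,Washer} -> Gear = 2*1 = 2, Panel = 4*5 = 20, Seal = 3*4 = 12.
Iteration 3: components of {Gear,Panel,Seal} -> Shaft = 12*1 = 12.
Iteration 4: no further components; recursion stops.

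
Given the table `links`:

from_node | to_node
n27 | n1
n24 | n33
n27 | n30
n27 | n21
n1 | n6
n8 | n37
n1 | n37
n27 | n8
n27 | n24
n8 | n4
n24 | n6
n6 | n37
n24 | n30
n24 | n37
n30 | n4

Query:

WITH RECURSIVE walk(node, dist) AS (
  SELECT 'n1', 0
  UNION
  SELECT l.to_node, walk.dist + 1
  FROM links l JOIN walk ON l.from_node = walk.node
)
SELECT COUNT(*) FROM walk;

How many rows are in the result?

Base: (n1, dist=0).
Iteration 1: edges from {n1} -> (n37, dist=1), (n6, dist=1).
Iteration 2: edges from {n37,n6} -> (n37, dist=2).
Iteration 3: no outgoing edges from {n37}; recursion stops.
Total rows emitted: 4.

4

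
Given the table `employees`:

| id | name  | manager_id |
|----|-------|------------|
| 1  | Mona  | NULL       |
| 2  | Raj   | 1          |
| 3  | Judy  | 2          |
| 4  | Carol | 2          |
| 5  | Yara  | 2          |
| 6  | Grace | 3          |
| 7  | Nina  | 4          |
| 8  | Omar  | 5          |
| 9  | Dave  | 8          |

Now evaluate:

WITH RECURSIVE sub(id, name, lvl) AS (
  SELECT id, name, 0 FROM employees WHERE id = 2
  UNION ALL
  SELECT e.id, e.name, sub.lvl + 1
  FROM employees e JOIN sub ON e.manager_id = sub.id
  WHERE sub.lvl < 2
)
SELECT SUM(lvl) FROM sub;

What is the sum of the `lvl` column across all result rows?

9

Base: id=2 (Raj) at lvl 0.
Iteration 1: rows with manager_id in {2} -> Judy (id 3, lvl 1), Carol (id 4, lvl 1), Yara (id 5, lvl 1).
Iteration 2: rows with manager_id in {3,4,5} -> Grace (id 6, lvl 2), Nina (id 7, lvl 2), Omar (id 8, lvl 2).
Iteration 3: lvl < 2 fails for all current rows; recursion stops.
SUM(lvl) = 0 + 1 + 1 + 1 + 2 + 2 + 2 = 9.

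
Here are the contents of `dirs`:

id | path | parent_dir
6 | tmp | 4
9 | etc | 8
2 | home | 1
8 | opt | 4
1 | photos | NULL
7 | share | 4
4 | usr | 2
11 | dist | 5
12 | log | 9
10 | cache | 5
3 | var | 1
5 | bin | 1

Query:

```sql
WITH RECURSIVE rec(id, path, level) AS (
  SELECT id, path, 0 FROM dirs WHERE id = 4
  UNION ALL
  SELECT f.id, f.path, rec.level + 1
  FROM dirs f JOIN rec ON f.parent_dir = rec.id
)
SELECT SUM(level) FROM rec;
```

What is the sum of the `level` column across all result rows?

8

Base: id=4 (usr) at level 0.
Iteration 1: rows with parent_dir in {4} -> tmp (id 6, level 1), share (id 7, level 1), opt (id 8, level 1).
Iteration 2: rows with parent_dir in {6,7,8} -> etc (id 9, level 2).
Iteration 3: rows with parent_dir in {9} -> log (id 12, level 3).
Iteration 4: no rows with parent_dir in {12}; recursion stops.
SUM(level) = 0 + 1 + 1 + 1 + 2 + 3 = 8.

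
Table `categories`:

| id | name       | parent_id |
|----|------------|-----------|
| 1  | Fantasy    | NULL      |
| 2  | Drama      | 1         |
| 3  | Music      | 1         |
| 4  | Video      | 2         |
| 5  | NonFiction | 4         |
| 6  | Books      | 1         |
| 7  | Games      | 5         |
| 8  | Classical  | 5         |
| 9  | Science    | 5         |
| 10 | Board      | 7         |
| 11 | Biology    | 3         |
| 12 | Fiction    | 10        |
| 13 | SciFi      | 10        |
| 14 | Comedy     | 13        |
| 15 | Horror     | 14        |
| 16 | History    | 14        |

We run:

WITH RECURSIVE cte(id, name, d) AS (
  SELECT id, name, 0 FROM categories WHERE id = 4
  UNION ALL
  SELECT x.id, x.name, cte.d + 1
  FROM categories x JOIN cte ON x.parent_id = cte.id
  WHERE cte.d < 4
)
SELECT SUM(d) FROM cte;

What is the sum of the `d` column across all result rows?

Base: id=4 (Video) at d 0.
Iteration 1: rows with parent_id in {4} -> NonFiction (id 5, d 1).
Iteration 2: rows with parent_id in {5} -> Games (id 7, d 2), Classical (id 8, d 2), Science (id 9, d 2).
Iteration 3: rows with parent_id in {7,8,9} -> Board (id 10, d 3).
Iteration 4: rows with parent_id in {10} -> Fiction (id 12, d 4), SciFi (id 13, d 4).
Iteration 5: d < 4 fails for all current rows; recursion stops.
SUM(d) = 0 + 1 + 2 + 2 + 2 + 3 + 4 + 4 = 18.

18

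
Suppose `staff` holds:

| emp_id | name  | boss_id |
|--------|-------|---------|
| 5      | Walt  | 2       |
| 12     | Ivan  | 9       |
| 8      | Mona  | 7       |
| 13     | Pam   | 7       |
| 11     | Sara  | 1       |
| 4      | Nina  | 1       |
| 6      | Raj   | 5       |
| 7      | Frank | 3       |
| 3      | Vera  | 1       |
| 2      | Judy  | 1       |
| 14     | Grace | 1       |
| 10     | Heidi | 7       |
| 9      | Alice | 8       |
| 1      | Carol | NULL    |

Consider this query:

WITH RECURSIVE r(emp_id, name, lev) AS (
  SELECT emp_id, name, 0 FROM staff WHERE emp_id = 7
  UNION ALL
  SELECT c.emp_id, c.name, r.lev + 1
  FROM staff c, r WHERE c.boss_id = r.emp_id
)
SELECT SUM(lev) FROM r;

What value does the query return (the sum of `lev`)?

Base: emp_id=7 (Frank) at lev 0.
Iteration 1: rows with boss_id in {7} -> Mona (id 8, lev 1), Heidi (id 10, lev 1), Pam (id 13, lev 1).
Iteration 2: rows with boss_id in {8,10,13} -> Alice (id 9, lev 2).
Iteration 3: rows with boss_id in {9} -> Ivan (id 12, lev 3).
Iteration 4: no rows with boss_id in {12}; recursion stops.
SUM(lev) = 0 + 1 + 1 + 1 + 2 + 3 = 8.

8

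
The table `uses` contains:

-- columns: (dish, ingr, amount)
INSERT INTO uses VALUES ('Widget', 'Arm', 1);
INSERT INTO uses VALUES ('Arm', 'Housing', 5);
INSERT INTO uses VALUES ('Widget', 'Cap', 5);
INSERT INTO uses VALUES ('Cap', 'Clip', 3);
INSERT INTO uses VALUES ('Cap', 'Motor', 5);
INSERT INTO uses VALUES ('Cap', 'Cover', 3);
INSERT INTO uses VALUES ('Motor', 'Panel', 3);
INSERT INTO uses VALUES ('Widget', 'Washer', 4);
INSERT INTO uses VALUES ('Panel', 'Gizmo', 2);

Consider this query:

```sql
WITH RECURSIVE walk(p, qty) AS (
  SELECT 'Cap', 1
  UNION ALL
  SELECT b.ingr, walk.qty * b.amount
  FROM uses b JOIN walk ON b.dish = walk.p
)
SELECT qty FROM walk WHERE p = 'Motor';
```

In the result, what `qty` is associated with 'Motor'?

Base: (Cap, qty=1).
Iteration 1: components of {Cap} -> Clip = 1*3 = 3, Cover = 1*3 = 3, Motor = 1*5 = 5.
Iteration 2: components of {Clip,Cover,Motor} -> Panel = 5*3 = 15.
Iteration 3: components of {Panel} -> Gizmo = 15*2 = 30.
Iteration 4: no further components; recursion stops.

5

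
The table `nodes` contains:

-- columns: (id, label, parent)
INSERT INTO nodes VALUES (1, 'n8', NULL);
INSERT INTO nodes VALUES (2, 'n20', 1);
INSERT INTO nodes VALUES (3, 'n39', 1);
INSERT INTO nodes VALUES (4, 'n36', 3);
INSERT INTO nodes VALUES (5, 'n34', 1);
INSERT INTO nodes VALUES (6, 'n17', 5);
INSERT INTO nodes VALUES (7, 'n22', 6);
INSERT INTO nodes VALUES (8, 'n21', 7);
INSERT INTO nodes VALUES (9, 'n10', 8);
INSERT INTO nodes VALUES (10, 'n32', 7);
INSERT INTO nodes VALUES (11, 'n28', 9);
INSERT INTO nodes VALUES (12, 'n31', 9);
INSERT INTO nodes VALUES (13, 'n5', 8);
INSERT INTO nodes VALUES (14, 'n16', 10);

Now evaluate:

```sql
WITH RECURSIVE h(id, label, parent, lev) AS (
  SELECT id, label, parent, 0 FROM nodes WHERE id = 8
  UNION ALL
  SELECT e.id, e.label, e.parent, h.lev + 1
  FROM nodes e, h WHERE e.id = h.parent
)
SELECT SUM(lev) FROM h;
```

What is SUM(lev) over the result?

10

Base: id=8 (n21), parent=7, lev 0.
Iteration 1: join on id=7 -> n22 (id 7, parent=6, lev 1).
Iteration 2: join on id=6 -> n17 (id 6, parent=5, lev 2).
Iteration 3: join on id=5 -> n34 (id 5, parent=1, lev 3).
Iteration 4: join on id=1 -> n8 (id 1, parent=NULL, lev 4).
Iteration 5: parent is NULL; no match; recursion stops.
SUM(lev) = 0 + 1 + 2 + 3 + 4 = 10.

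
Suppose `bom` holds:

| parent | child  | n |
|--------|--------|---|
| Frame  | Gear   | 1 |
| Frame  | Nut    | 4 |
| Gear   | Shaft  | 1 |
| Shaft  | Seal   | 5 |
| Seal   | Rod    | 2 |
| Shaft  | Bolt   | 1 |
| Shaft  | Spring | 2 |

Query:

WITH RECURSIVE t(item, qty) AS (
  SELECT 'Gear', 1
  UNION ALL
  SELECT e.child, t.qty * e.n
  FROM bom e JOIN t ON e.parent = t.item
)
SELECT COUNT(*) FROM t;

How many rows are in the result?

6

Base: (Gear, qty=1).
Iteration 1: components of {Gear} -> Shaft = 1*1 = 1.
Iteration 2: components of {Shaft} -> Bolt = 1*1 = 1, Seal = 1*5 = 5, Spring = 1*2 = 2.
Iteration 3: components of {Bolt,Seal,Spring} -> Rod = 5*2 = 10.
Iteration 4: no further components; recursion stops.
Total rows emitted: 6.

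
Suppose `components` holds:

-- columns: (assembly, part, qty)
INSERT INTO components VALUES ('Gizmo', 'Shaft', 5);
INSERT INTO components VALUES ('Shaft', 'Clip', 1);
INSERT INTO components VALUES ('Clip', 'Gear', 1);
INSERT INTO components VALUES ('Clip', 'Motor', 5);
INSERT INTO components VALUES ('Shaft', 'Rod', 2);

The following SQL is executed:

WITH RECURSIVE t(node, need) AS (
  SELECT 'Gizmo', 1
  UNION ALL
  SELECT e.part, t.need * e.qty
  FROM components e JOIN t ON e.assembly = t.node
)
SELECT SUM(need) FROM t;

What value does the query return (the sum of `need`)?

Base: (Gizmo, need=1).
Iteration 1: components of {Gizmo} -> Shaft = 1*5 = 5.
Iteration 2: components of {Shaft} -> Clip = 5*1 = 5, Rod = 5*2 = 10.
Iteration 3: components of {Clip,Rod} -> Gear = 5*1 = 5, Motor = 5*5 = 25.
Iteration 4: no further components; recursion stops.
SUM(need) = 1 + 5 + 5 + 10 + 5 + 25 = 51.

51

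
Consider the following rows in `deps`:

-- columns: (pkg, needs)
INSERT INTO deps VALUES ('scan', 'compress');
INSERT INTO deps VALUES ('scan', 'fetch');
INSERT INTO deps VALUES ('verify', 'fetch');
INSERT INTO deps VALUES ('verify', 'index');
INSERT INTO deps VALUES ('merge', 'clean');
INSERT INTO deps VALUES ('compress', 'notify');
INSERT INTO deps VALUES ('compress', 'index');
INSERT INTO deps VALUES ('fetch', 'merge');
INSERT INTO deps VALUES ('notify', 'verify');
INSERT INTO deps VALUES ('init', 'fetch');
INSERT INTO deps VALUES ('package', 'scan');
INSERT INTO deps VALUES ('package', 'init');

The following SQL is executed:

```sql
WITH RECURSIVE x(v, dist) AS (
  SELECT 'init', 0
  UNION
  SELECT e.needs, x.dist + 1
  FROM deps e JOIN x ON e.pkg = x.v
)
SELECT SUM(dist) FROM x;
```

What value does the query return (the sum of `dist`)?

Base: (init, dist=0).
Iteration 1: edges from {init} -> (fetch, dist=1).
Iteration 2: edges from {fetch} -> (merge, dist=2).
Iteration 3: edges from {merge} -> (clean, dist=3).
Iteration 4: no outgoing edges from {clean}; recursion stops.
SUM(dist) = 0 + 1 + 2 + 3 = 6.

6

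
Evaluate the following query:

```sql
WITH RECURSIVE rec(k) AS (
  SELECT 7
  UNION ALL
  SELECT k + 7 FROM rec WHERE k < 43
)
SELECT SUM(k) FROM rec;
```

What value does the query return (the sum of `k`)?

Base: k=7.
Iteration 1: 7 < 43 holds -> k = 7 + 7 = 14.
Iteration 2: 14 < 43 holds -> k = 14 + 7 = 21.
Iteration 3: 21 < 43 holds -> k = 21 + 7 = 28.
Iteration 4: 28 < 43 holds -> k = 28 + 7 = 35.
Iteration 5: 35 < 43 holds -> k = 35 + 7 = 42.
Iteration 6: 42 < 43 holds -> k = 42 + 7 = 49.
Iteration 7: 49 < 43 fails; recursion stops.
SUM(k) = 7 + 14 + 21 + 28 + 35 + 42 + 49 = 196.

196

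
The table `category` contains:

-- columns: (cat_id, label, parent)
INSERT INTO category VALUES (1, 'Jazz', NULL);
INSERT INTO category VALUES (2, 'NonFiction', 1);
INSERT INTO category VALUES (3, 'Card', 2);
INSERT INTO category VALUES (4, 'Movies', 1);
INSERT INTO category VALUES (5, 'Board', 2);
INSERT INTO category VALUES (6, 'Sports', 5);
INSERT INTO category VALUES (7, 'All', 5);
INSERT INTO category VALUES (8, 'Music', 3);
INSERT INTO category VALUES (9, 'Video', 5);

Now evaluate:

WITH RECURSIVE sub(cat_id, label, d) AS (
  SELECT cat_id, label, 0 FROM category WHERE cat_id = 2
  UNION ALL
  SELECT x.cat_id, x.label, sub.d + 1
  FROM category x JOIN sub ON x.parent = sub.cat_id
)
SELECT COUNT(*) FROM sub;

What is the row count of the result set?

7

Base: cat_id=2 (NonFiction) at d 0.
Iteration 1: rows with parent in {2} -> Card (id 3, d 1), Board (id 5, d 1).
Iteration 2: rows with parent in {3,5} -> Sports (id 6, d 2), All (id 7, d 2), Music (id 8, d 2), Video (id 9, d 2).
Iteration 3: no rows with parent in {6,7,8,9}; recursion stops.
Total rows emitted: 7.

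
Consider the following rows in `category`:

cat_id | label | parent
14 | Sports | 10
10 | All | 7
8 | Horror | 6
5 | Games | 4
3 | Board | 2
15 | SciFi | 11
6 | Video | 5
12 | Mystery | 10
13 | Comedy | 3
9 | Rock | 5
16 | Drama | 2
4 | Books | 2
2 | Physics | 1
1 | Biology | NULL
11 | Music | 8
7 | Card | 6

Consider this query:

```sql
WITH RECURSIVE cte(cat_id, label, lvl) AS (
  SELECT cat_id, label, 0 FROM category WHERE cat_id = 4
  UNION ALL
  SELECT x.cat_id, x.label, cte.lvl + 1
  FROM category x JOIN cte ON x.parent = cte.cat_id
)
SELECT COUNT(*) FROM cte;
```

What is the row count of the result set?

11

Base: cat_id=4 (Books) at lvl 0.
Iteration 1: rows with parent in {4} -> Games (id 5, lvl 1).
Iteration 2: rows with parent in {5} -> Video (id 6, lvl 2), Rock (id 9, lvl 2).
Iteration 3: rows with parent in {6,9} -> Card (id 7, lvl 3), Horror (id 8, lvl 3).
Iteration 4: rows with parent in {7,8} -> All (id 10, lvl 4), Music (id 11, lvl 4).
Iteration 5: rows with parent in {10,11} -> Mystery (id 12, lvl 5), Sports (id 14, lvl 5), SciFi (id 15, lvl 5).
Iteration 6: no rows with parent in {12,14,15}; recursion stops.
Total rows emitted: 11.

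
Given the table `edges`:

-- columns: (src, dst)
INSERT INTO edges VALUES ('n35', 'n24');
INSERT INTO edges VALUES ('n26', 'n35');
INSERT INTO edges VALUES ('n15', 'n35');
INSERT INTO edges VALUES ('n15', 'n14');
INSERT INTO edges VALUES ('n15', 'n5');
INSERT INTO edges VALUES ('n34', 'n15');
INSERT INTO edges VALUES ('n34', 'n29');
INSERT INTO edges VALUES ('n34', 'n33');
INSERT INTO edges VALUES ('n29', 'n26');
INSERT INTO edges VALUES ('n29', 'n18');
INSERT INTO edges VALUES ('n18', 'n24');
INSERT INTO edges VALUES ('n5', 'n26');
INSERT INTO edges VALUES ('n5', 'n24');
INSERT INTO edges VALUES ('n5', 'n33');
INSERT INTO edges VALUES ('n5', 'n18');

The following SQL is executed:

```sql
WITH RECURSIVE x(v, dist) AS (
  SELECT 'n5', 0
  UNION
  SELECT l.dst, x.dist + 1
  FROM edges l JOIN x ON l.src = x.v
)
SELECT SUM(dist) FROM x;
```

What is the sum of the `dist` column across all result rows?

Base: (n5, dist=0).
Iteration 1: edges from {n5} -> (n18, dist=1), (n24, dist=1), (n26, dist=1), (n33, dist=1).
Iteration 2: edges from {n18,n24,n26,n33} -> (n24, dist=2), (n35, dist=2).
Iteration 3: edges from {n24,n35} -> (n24, dist=3).
Iteration 4: no outgoing edges from {n24}; recursion stops.
SUM(dist) = 0 + 1 + 1 + 1 + 1 + 2 + 2 + 3 = 11.

11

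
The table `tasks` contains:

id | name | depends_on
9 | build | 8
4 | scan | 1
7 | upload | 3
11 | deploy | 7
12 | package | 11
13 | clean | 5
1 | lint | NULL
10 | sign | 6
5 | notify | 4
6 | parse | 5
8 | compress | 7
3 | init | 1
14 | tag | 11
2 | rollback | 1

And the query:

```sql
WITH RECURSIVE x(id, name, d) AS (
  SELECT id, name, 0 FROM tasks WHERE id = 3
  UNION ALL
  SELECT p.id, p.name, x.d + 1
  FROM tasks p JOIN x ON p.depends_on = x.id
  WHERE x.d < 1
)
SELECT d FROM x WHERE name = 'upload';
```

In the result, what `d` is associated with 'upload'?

Base: id=3 (init) at d 0.
Iteration 1: rows with depends_on in {3} -> upload (id 7, d 1).
Iteration 2: d < 1 fails for all current rows; recursion stops.

1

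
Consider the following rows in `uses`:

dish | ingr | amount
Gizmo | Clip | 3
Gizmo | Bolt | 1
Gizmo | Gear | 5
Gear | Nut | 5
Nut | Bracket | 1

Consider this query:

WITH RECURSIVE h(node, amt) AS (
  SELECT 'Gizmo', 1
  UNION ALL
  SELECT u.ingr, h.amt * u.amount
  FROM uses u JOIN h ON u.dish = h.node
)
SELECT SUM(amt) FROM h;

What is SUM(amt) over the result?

Base: (Gizmo, amt=1).
Iteration 1: components of {Gizmo} -> Bolt = 1*1 = 1, Clip = 1*3 = 3, Gear = 1*5 = 5.
Iteration 2: components of {Bolt,Clip,Gear} -> Nut = 5*5 = 25.
Iteration 3: components of {Nut} -> Bracket = 25*1 = 25.
Iteration 4: no further components; recursion stops.
SUM(amt) = 1 + 3 + 5 + 1 + 25 + 25 = 60.

60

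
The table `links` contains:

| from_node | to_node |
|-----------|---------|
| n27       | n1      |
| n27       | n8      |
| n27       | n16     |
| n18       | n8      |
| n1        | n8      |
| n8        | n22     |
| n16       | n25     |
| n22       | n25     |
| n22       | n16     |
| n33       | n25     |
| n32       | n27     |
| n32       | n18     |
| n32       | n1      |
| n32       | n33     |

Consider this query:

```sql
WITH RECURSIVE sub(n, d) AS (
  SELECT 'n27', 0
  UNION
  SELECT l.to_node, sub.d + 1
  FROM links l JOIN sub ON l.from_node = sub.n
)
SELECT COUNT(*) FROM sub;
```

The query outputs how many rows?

13

Base: (n27, d=0).
Iteration 1: edges from {n27} -> (n1, d=1), (n16, d=1), (n8, d=1).
Iteration 2: edges from {n1,n16,n8} -> (n22, d=2), (n25, d=2), (n8, d=2).
Iteration 3: edges from {n22,n25,n8} -> (n16, d=3), (n22, d=3), (n25, d=3).
Iteration 4: edges from {n16,n22,n25} -> (n16, d=4), (n25, d=4). [UNION drops 1 duplicate row(s)]
Iteration 5: edges from {n16,n25} -> (n25, d=5).
Iteration 6: no outgoing edges from {n25}; recursion stops.
Total rows emitted: 13.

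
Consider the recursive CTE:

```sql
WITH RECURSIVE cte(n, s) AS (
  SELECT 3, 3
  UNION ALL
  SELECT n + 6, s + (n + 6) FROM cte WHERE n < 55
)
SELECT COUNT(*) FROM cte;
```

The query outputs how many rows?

10

Base: n=3, s=3.
Iteration 1: 3 < 55 holds -> n = 3 + 6 = 9, s = 3 + 9 = 12.
Iteration 2: 9 < 55 holds -> n = 9 + 6 = 15, s = 12 + 15 = 27.
Iteration 3: 15 < 55 holds -> n = 15 + 6 = 21, s = 27 + 21 = 48.
Iteration 4: 21 < 55 holds -> n = 21 + 6 = 27, s = 48 + 27 = 75.
Iteration 5: 27 < 55 holds -> n = 27 + 6 = 33, s = 75 + 33 = 108.
Iteration 6: 33 < 55 holds -> n = 33 + 6 = 39, s = 108 + 39 = 147.
Iteration 7: 39 < 55 holds -> n = 39 + 6 = 45, s = 147 + 45 = 192.
Iteration 8: 45 < 55 holds -> n = 45 + 6 = 51, s = 192 + 51 = 243.
Iteration 9: 51 < 55 holds -> n = 51 + 6 = 57, s = 243 + 57 = 300.
Iteration 10: 57 < 55 fails; recursion stops.
Total rows emitted: 10.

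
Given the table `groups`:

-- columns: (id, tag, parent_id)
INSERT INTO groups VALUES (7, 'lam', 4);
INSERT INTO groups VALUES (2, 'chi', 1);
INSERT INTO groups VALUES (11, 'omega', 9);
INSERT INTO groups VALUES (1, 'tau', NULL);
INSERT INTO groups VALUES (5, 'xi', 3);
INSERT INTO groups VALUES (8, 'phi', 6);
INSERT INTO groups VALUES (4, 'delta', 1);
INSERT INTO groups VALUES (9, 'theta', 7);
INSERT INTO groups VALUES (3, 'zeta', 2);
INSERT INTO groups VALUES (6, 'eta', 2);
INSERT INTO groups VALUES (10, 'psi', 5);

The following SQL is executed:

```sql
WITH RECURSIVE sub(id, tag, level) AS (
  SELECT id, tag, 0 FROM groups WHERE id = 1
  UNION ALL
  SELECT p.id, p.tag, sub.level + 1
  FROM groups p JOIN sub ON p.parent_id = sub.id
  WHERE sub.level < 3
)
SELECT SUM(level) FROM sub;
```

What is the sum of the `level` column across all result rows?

17

Base: id=1 (tau) at level 0.
Iteration 1: rows with parent_id in {1} -> chi (id 2, level 1), delta (id 4, level 1).
Iteration 2: rows with parent_id in {2,4} -> zeta (id 3, level 2), eta (id 6, level 2), lam (id 7, level 2).
Iteration 3: rows with parent_id in {3,6,7} -> xi (id 5, level 3), phi (id 8, level 3), theta (id 9, level 3).
Iteration 4: level < 3 fails for all current rows; recursion stops.
SUM(level) = 0 + 1 + 1 + 2 + 2 + 2 + 3 + 3 + 3 = 17.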